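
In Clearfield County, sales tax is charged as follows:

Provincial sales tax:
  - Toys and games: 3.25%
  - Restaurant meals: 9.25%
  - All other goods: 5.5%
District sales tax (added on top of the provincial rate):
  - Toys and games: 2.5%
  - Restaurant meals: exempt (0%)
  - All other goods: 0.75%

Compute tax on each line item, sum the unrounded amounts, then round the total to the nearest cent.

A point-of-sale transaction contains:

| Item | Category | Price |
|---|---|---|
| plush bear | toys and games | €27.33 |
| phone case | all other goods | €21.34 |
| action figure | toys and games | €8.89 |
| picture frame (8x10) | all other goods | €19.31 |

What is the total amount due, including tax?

€81.49

Plush bear €27.33: toys and games → 3.25% + 2.5% district = 5.75% → €1.571475
Phone case €21.34: all other goods → 5.5% + 0.75% district = 6.25% → €1.33375
Action figure €8.89: toys and games → 3.25% + 2.5% district = 5.75% → €0.511175
Picture frame (8x10) €19.31: all other goods → 5.5% + 0.75% district = 6.25% → €1.206875
Subtotal = €76.87; unrounded tax = €4.623275 → €4.62; total due = €81.49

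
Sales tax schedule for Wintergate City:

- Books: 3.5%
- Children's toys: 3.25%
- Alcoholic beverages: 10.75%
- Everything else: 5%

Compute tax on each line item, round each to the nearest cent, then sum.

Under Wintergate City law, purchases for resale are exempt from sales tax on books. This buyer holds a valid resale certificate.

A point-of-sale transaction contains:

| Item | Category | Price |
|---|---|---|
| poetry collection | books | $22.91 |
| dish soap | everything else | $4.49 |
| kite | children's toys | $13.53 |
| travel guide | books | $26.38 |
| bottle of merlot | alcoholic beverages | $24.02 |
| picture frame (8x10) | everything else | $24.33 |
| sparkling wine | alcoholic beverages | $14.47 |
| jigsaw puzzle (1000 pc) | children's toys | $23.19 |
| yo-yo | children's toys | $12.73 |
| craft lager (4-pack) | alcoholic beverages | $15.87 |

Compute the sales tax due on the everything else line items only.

$1.44

Dish soap $4.49: everything else → 5% → $0.22
Picture frame (8x10) $24.33: everything else → 5% → $1.22
Tax on everything else = $0.22 + $1.22 = $1.44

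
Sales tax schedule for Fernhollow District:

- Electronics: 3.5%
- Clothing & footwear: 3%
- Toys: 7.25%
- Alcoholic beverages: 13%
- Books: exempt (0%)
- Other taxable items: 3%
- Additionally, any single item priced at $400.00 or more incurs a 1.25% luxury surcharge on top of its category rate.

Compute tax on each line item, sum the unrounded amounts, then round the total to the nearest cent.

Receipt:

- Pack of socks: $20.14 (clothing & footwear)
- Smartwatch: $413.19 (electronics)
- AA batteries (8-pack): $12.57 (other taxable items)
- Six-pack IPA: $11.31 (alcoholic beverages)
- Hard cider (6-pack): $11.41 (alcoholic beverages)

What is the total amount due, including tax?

$492.18

Pack of socks $20.14: clothing & footwear → 3% → $0.6042
Smartwatch $413.19: electronics → 3.5% + 1.25% surcharge = 4.75% → $19.626525
AA batteries (8-pack) $12.57: other taxable items → 3% → $0.3771
Six-pack IPA $11.31: alcoholic beverages → 13% → $1.4703
Hard cider (6-pack) $11.41: alcoholic beverages → 13% → $1.4833
Subtotal = $468.62; unrounded tax = $23.561425 → $23.56; total due = $492.18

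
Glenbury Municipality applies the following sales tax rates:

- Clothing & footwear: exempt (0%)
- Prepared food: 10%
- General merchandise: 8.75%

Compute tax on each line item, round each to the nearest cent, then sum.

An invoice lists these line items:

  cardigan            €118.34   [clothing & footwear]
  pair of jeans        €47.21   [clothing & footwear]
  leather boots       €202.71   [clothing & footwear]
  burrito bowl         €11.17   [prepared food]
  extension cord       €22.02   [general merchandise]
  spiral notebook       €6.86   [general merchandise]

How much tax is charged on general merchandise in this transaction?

Extension cord €22.02: general merchandise → 8.75% → €1.93
Spiral notebook €6.86: general merchandise → 8.75% → €0.60
Tax on general merchandise = €1.93 + €0.60 = €2.53

€2.53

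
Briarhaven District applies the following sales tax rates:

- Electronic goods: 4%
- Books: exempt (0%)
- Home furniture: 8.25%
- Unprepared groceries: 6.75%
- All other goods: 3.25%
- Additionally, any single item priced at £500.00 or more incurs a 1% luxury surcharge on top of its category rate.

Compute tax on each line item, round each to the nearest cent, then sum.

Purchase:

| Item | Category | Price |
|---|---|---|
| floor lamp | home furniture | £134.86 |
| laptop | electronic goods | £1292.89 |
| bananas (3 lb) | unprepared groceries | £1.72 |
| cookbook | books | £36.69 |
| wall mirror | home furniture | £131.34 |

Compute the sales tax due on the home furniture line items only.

£21.97

Floor lamp £134.86: home furniture → 8.25% → £11.13
Wall mirror £131.34: home furniture → 8.25% → £10.84
Tax on home furniture = £11.13 + £10.84 = £21.97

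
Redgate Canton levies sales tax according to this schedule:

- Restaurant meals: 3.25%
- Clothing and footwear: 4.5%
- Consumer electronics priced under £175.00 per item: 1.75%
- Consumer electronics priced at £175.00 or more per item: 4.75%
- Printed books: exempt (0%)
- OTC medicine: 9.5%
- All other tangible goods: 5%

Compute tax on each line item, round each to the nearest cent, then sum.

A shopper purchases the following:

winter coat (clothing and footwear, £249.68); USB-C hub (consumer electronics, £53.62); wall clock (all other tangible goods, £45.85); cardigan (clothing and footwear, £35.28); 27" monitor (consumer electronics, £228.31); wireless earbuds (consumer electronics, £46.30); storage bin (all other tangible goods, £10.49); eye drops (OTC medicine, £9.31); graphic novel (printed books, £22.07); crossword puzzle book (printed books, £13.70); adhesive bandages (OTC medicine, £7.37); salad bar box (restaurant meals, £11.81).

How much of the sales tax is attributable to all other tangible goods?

Wall clock £45.85: all other tangible goods → 5% → £2.29
Storage bin £10.49: all other tangible goods → 5% → £0.52
Tax on all other tangible goods = £2.29 + £0.52 = £2.81

£2.81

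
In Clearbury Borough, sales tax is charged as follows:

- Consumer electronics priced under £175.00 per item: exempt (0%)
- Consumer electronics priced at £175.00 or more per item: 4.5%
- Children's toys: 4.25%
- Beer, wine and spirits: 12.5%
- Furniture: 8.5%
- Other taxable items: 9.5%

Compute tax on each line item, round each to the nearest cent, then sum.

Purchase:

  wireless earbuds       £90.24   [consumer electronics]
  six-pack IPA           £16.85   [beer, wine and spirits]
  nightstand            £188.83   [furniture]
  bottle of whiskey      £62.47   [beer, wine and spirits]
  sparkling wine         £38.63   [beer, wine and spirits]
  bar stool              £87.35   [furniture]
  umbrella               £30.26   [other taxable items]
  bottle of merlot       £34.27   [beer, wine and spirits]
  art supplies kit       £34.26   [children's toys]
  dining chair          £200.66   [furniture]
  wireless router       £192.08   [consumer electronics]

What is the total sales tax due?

£72.53

Wireless earbuds £90.24: consumer electronics, under £175.00 → 0% → £0.00
Six-pack IPA £16.85: beer, wine and spirits → 12.5% → £2.11
Nightstand £188.83: furniture → 8.5% → £16.05
Bottle of whiskey £62.47: beer, wine and spirits → 12.5% → £7.81
Sparkling wine £38.63: beer, wine and spirits → 12.5% → £4.83
Bar stool £87.35: furniture → 8.5% → £7.42
Umbrella £30.26: other taxable items → 9.5% → £2.87
Bottle of merlot £34.27: beer, wine and spirits → 12.5% → £4.28
Art supplies kit £34.26: children's toys → 4.25% → £1.46
Dining chair £200.66: furniture → 8.5% → £17.06
Wireless router £192.08: consumer electronics, £175.00 or more → 4.5% → £8.64
Total tax = £2.11 + £16.05 + £7.81 + £4.83 + £7.42 + £2.87 + £4.28 + £1.46 + £17.06 + £8.64 = £72.53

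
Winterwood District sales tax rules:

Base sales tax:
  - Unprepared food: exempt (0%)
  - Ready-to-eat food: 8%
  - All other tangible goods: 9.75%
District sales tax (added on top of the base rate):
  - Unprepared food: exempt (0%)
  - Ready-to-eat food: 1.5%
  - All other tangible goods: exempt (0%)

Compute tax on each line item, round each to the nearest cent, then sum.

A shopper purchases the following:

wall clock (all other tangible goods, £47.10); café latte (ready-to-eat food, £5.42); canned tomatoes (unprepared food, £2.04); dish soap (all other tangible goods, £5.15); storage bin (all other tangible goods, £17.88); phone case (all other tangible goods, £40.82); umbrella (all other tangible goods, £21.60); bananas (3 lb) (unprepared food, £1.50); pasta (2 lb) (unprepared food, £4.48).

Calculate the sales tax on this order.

Wall clock £47.10: all other tangible goods → 9.75% + 0% district = 9.75% → £4.59
Café latte £5.42: ready-to-eat food → 8% + 1.5% district = 9.5% → £0.51
Canned tomatoes £2.04: unprepared food → 0% + 0% district = 0% → £0.00
Dish soap £5.15: all other tangible goods → 9.75% + 0% district = 9.75% → £0.50
Storage bin £17.88: all other tangible goods → 9.75% + 0% district = 9.75% → £1.74
Phone case £40.82: all other tangible goods → 9.75% + 0% district = 9.75% → £3.98
Umbrella £21.60: all other tangible goods → 9.75% + 0% district = 9.75% → £2.11
Bananas (3 lb) £1.50: unprepared food → 0% + 0% district = 0% → £0.00
Pasta (2 lb) £4.48: unprepared food → 0% + 0% district = 0% → £0.00
Total tax = £4.59 + £0.51 + £0.50 + £1.74 + £3.98 + £2.11 = £13.43

£13.43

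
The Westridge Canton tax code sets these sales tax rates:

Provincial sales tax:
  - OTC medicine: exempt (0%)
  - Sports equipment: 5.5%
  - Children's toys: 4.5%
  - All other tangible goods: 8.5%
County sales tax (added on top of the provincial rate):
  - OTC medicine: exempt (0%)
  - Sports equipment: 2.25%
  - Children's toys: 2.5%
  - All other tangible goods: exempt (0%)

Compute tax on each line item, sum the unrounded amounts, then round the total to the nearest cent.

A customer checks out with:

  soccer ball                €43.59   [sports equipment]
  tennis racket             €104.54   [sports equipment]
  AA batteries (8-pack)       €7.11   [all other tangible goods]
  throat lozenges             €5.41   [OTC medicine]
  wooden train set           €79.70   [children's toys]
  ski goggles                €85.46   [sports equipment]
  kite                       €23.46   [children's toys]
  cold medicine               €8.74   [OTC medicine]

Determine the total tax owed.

Soccer ball €43.59: sports equipment → 5.5% + 2.25% county = 7.75% → €3.378225
Tennis racket €104.54: sports equipment → 5.5% + 2.25% county = 7.75% → €8.10185
AA batteries (8-pack) €7.11: all other tangible goods → 8.5% + 0% county = 8.5% → €0.60435
Throat lozenges €5.41: OTC medicine → 0% + 0% county = 0% → €0.00
Wooden train set €79.70: children's toys → 4.5% + 2.5% county = 7% → €5.579
Ski goggles €85.46: sports equipment → 5.5% + 2.25% county = 7.75% → €6.62315
Kite €23.46: children's toys → 4.5% + 2.5% county = 7% → €1.6422
Cold medicine €8.74: OTC medicine → 0% + 0% county = 0% → €0.00
Unrounded tax sum = €25.928775 → €25.93

€25.93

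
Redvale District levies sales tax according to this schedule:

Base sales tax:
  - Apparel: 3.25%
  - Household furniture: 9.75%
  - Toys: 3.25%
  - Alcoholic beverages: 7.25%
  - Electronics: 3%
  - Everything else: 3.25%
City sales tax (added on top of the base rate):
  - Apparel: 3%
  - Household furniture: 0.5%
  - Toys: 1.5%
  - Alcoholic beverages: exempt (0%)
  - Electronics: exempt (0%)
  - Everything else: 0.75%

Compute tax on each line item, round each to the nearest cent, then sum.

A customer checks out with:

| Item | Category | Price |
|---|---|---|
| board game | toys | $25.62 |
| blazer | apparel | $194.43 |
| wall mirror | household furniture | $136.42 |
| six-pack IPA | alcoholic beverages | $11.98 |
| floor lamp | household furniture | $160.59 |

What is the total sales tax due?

Board game $25.62: toys → 3.25% + 1.5% city = 4.75% → $1.22
Blazer $194.43: apparel → 3.25% + 3% city = 6.25% → $12.15
Wall mirror $136.42: household furniture → 9.75% + 0.5% city = 10.25% → $13.98
Six-pack IPA $11.98: alcoholic beverages → 7.25% + 0% city = 7.25% → $0.87
Floor lamp $160.59: household furniture → 9.75% + 0.5% city = 10.25% → $16.46
Total tax = $1.22 + $12.15 + $13.98 + $0.87 + $16.46 = $44.68

$44.68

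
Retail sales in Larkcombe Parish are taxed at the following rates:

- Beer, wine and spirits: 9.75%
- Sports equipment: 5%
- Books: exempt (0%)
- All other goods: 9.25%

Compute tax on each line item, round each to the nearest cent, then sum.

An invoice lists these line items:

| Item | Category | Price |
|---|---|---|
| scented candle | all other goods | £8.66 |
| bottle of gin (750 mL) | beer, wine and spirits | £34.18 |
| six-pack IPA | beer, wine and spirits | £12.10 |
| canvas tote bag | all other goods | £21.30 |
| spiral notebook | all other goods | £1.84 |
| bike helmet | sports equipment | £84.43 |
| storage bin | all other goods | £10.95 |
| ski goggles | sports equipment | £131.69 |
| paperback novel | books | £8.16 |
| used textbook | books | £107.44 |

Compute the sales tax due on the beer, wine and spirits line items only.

Bottle of gin (750 mL) £34.18: beer, wine and spirits → 9.75% → £3.33
Six-pack IPA £12.10: beer, wine and spirits → 9.75% → £1.18
Tax on beer, wine and spirits = £3.33 + £1.18 = £4.51

£4.51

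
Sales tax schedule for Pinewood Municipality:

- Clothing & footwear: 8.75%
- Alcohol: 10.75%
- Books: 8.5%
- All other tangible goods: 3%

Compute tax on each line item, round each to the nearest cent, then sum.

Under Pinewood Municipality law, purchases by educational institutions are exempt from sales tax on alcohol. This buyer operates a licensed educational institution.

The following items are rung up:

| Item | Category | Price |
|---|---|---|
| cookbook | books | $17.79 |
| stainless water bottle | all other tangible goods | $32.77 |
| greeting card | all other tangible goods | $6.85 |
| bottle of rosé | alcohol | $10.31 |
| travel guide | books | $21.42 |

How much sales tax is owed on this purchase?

Cookbook $17.79: books → 8.5% → $1.51
Stainless water bottle $32.77: all other tangible goods → 3% → $0.98
Greeting card $6.85: all other tangible goods → 3% → $0.21
Bottle of rosé $10.31: alcohol, buyer-exempt → 0% → $0.00
Travel guide $21.42: books → 8.5% → $1.82
Total tax = $1.51 + $0.98 + $0.21 + $1.82 = $4.52

$4.52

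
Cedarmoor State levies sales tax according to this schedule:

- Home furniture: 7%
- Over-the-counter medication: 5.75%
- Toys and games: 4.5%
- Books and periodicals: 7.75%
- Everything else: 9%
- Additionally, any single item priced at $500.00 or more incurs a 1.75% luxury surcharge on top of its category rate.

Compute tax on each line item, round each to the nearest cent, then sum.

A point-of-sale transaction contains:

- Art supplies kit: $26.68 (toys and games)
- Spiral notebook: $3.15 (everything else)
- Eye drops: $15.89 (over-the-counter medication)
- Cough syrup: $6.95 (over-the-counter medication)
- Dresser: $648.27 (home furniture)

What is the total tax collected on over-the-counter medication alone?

Eye drops $15.89: over-the-counter medication → 5.75% → $0.91
Cough syrup $6.95: over-the-counter medication → 5.75% → $0.40
Tax on over-the-counter medication = $0.91 + $0.40 = $1.31

$1.31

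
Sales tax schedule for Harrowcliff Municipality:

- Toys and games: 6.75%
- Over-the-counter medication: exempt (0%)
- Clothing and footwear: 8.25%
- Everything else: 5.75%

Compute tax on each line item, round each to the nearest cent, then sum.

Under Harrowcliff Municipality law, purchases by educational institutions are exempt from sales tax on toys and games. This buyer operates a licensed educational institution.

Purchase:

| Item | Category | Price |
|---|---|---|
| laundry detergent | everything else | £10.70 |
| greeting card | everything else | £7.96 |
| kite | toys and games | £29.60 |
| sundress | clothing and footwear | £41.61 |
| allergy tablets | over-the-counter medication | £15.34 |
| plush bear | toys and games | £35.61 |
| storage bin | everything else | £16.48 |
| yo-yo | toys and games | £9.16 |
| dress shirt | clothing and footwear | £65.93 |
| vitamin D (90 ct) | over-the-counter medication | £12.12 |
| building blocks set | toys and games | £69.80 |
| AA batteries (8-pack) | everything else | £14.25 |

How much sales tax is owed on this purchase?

£11.72

Laundry detergent £10.70: everything else → 5.75% → £0.62
Greeting card £7.96: everything else → 5.75% → £0.46
Kite £29.60: toys and games, buyer-exempt → 0% → £0.00
Sundress £41.61: clothing and footwear → 8.25% → £3.43
Allergy tablets £15.34: over-the-counter medication → 0% → £0.00
Plush bear £35.61: toys and games, buyer-exempt → 0% → £0.00
Storage bin £16.48: everything else → 5.75% → £0.95
Yo-yo £9.16: toys and games, buyer-exempt → 0% → £0.00
Dress shirt £65.93: clothing and footwear → 8.25% → £5.44
Vitamin D (90 ct) £12.12: over-the-counter medication → 0% → £0.00
Building blocks set £69.80: toys and games, buyer-exempt → 0% → £0.00
AA batteries (8-pack) £14.25: everything else → 5.75% → £0.82
Total tax = £0.62 + £0.46 + £3.43 + £0.95 + £5.44 + £0.82 = £11.72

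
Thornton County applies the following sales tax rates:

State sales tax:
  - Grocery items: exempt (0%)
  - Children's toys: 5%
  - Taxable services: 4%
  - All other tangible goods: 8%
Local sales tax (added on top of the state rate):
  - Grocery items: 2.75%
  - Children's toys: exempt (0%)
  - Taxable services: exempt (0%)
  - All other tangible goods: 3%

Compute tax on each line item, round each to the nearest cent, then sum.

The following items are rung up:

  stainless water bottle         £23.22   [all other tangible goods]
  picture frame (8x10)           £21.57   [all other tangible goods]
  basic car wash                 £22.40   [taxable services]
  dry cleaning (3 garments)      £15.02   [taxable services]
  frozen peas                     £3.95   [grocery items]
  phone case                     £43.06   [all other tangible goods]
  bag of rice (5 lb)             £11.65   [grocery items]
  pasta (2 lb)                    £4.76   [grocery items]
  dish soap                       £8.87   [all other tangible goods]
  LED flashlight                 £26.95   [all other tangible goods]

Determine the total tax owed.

£15.66

Stainless water bottle £23.22: all other tangible goods → 8% + 3% local = 11% → £2.55
Picture frame (8x10) £21.57: all other tangible goods → 8% + 3% local = 11% → £2.37
Basic car wash £22.40: taxable services → 4% + 0% local = 4% → £0.90
Dry cleaning (3 garments) £15.02: taxable services → 4% + 0% local = 4% → £0.60
Frozen peas £3.95: grocery items → 0% + 2.75% local = 2.75% → £0.11
Phone case £43.06: all other tangible goods → 8% + 3% local = 11% → £4.74
Bag of rice (5 lb) £11.65: grocery items → 0% + 2.75% local = 2.75% → £0.32
Pasta (2 lb) £4.76: grocery items → 0% + 2.75% local = 2.75% → £0.13
Dish soap £8.87: all other tangible goods → 8% + 3% local = 11% → £0.98
LED flashlight £26.95: all other tangible goods → 8% + 3% local = 11% → £2.96
Total tax = £2.55 + £2.37 + £0.90 + £0.60 + £0.11 + £4.74 + £0.32 + £0.13 + £0.98 + £2.96 = £15.66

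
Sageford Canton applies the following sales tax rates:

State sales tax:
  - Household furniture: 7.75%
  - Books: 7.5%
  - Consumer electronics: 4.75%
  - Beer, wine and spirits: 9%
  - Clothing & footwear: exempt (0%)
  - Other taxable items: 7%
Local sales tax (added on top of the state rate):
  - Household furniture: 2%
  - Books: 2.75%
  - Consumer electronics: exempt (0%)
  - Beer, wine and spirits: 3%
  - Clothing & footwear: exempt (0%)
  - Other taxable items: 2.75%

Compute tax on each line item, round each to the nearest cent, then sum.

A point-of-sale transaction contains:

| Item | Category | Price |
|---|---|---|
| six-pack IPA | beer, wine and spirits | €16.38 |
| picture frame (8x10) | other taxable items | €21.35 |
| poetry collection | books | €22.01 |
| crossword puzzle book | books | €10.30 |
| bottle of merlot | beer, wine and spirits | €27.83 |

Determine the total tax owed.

Six-pack IPA €16.38: beer, wine and spirits → 9% + 3% local = 12% → €1.97
Picture frame (8x10) €21.35: other taxable items → 7% + 2.75% local = 9.75% → €2.08
Poetry collection €22.01: books → 7.5% + 2.75% local = 10.25% → €2.26
Crossword puzzle book €10.30: books → 7.5% + 2.75% local = 10.25% → €1.06
Bottle of merlot €27.83: beer, wine and spirits → 9% + 3% local = 12% → €3.34
Total tax = €1.97 + €2.08 + €2.26 + €1.06 + €3.34 = €10.71

€10.71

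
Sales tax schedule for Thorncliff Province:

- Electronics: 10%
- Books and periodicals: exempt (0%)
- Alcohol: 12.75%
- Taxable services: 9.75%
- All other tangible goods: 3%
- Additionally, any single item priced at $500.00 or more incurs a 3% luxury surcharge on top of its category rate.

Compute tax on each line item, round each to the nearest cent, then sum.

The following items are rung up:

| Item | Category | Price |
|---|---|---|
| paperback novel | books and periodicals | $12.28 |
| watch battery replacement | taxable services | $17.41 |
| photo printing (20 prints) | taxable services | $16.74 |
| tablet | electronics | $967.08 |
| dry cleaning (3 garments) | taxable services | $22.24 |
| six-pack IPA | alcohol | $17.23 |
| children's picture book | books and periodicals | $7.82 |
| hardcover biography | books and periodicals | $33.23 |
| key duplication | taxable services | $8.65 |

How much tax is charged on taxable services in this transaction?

$6.34

Watch battery replacement $17.41: taxable services → 9.75% → $1.70
Photo printing (20 prints) $16.74: taxable services → 9.75% → $1.63
Dry cleaning (3 garments) $22.24: taxable services → 9.75% → $2.17
Key duplication $8.65: taxable services → 9.75% → $0.84
Tax on taxable services = $1.70 + $1.63 + $2.17 + $0.84 = $6.34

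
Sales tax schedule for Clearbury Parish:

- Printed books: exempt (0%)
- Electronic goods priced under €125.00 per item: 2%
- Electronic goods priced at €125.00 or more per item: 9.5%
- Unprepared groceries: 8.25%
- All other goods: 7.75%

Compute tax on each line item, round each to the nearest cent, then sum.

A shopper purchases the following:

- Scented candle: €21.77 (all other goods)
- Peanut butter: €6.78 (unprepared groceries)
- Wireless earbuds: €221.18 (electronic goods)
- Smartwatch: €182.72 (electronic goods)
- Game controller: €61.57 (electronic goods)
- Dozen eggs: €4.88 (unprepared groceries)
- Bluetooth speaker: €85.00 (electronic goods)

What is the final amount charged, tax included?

Scented candle €21.77: all other goods → 7.75% → €1.69
Peanut butter €6.78: unprepared groceries → 8.25% → €0.56
Wireless earbuds €221.18: electronic goods, €125.00 or more → 9.5% → €21.01
Smartwatch €182.72: electronic goods, €125.00 or more → 9.5% → €17.36
Game controller €61.57: electronic goods, under €125.00 → 2% → €1.23
Dozen eggs €4.88: unprepared groceries → 8.25% → €0.40
Bluetooth speaker €85.00: electronic goods, under €125.00 → 2% → €1.70
Subtotal = €583.90; tax = €43.95; total due = €627.85

€627.85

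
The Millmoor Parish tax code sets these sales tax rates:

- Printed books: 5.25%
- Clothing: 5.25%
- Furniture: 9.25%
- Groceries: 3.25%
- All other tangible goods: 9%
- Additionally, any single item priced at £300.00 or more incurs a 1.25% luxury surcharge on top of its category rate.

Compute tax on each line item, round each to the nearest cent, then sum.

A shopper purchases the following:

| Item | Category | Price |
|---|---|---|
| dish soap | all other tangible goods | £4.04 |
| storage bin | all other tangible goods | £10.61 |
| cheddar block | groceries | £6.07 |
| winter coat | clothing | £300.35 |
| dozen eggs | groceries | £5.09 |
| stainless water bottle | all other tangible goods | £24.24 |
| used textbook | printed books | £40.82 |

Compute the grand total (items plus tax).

Dish soap £4.04: all other tangible goods → 9% → £0.36
Storage bin £10.61: all other tangible goods → 9% → £0.95
Cheddar block £6.07: groceries → 3.25% → £0.20
Winter coat £300.35: clothing → 5.25% + 1.25% surcharge = 6.5% → £19.52
Dozen eggs £5.09: groceries → 3.25% → £0.17
Stainless water bottle £24.24: all other tangible goods → 9% → £2.18
Used textbook £40.82: printed books → 5.25% → £2.14
Subtotal = £391.22; tax = £25.52; total due = £416.74

£416.74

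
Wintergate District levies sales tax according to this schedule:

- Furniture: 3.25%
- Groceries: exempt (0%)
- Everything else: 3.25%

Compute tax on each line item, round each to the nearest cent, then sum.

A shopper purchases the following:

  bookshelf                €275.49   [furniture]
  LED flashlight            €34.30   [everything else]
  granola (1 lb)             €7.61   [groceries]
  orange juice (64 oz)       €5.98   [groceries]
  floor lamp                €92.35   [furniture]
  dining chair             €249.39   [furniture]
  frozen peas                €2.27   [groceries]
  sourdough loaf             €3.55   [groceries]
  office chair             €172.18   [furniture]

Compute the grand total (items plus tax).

€869.89

Bookshelf €275.49: furniture → 3.25% → €8.95
LED flashlight €34.30: everything else → 3.25% → €1.11
Granola (1 lb) €7.61: groceries → 0% → €0.00
Orange juice (64 oz) €5.98: groceries → 0% → €0.00
Floor lamp €92.35: furniture → 3.25% → €3.00
Dining chair €249.39: furniture → 3.25% → €8.11
Frozen peas €2.27: groceries → 0% → €0.00
Sourdough loaf €3.55: groceries → 0% → €0.00
Office chair €172.18: furniture → 3.25% → €5.60
Subtotal = €843.12; tax = €26.77; total due = €869.89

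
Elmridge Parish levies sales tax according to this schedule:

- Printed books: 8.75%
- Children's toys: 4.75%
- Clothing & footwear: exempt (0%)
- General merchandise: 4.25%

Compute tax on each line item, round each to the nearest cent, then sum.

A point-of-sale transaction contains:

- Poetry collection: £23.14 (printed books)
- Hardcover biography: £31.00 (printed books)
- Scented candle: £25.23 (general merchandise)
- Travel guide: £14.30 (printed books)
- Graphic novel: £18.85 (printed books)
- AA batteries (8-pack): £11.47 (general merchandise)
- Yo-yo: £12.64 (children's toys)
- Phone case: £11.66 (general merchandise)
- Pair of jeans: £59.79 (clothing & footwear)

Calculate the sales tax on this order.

Poetry collection £23.14: printed books → 8.75% → £2.02
Hardcover biography £31.00: printed books → 8.75% → £2.71
Scented candle £25.23: general merchandise → 4.25% → £1.07
Travel guide £14.30: printed books → 8.75% → £1.25
Graphic novel £18.85: printed books → 8.75% → £1.65
AA batteries (8-pack) £11.47: general merchandise → 4.25% → £0.49
Yo-yo £12.64: children's toys → 4.75% → £0.60
Phone case £11.66: general merchandise → 4.25% → £0.50
Pair of jeans £59.79: clothing & footwear → 0% → £0.00
Total tax = £2.02 + £2.71 + £1.07 + £1.25 + £1.65 + £0.49 + £0.60 + £0.50 = £10.29

£10.29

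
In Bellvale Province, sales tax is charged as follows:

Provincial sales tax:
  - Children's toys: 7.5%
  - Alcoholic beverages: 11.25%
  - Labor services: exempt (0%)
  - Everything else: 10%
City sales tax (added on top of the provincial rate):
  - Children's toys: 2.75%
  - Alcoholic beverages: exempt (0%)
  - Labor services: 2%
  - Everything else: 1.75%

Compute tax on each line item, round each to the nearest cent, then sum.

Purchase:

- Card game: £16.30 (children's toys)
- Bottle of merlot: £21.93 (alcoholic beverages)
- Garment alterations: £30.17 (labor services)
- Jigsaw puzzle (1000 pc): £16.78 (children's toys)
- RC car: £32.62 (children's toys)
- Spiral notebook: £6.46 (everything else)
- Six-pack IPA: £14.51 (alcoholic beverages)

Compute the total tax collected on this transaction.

£12.19

Card game £16.30: children's toys → 7.5% + 2.75% city = 10.25% → £1.67
Bottle of merlot £21.93: alcoholic beverages → 11.25% + 0% city = 11.25% → £2.47
Garment alterations £30.17: labor services → 0% + 2% city = 2% → £0.60
Jigsaw puzzle (1000 pc) £16.78: children's toys → 7.5% + 2.75% city = 10.25% → £1.72
RC car £32.62: children's toys → 7.5% + 2.75% city = 10.25% → £3.34
Spiral notebook £6.46: everything else → 10% + 1.75% city = 11.75% → £0.76
Six-pack IPA £14.51: alcoholic beverages → 11.25% + 0% city = 11.25% → £1.63
Total tax = £1.67 + £2.47 + £0.60 + £1.72 + £3.34 + £0.76 + £1.63 = £12.19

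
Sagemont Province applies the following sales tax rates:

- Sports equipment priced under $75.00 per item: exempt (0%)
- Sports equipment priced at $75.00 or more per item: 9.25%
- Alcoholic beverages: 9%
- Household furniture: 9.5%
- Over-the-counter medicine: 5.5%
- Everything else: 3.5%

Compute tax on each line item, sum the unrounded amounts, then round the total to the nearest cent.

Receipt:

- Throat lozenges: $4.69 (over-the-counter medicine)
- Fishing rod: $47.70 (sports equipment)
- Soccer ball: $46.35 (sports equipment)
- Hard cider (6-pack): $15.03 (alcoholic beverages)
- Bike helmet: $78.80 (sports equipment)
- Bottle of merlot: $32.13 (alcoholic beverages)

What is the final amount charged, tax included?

$236.49

Throat lozenges $4.69: over-the-counter medicine → 5.5% → $0.25795
Fishing rod $47.70: sports equipment, under $75.00 → 0% → $0.00
Soccer ball $46.35: sports equipment, under $75.00 → 0% → $0.00
Hard cider (6-pack) $15.03: alcoholic beverages → 9% → $1.3527
Bike helmet $78.80: sports equipment, $75.00 or more → 9.25% → $7.289
Bottle of merlot $32.13: alcoholic beverages → 9% → $2.8917
Subtotal = $224.70; unrounded tax = $11.79135 → $11.79; total due = $236.49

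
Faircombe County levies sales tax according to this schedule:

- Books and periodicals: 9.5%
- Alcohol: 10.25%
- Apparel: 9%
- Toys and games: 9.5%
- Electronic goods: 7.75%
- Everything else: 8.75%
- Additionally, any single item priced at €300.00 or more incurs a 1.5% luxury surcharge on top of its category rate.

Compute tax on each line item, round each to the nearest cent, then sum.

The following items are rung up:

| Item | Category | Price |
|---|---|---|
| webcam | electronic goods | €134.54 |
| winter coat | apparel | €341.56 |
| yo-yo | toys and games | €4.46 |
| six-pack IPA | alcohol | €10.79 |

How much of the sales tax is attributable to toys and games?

€0.42

Yo-yo €4.46: toys and games → 9.5% → €0.42
Tax on toys and games = €0.42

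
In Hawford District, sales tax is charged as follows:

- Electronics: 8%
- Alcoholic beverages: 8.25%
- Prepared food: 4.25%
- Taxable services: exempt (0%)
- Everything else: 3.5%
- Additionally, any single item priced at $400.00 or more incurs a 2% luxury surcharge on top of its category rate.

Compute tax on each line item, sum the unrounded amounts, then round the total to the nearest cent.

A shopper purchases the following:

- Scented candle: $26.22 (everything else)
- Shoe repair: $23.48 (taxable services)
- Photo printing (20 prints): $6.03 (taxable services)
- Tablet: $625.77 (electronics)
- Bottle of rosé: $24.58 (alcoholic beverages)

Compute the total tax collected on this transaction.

Scented candle $26.22: everything else → 3.5% → $0.9177
Shoe repair $23.48: taxable services → 0% → $0.00
Photo printing (20 prints) $6.03: taxable services → 0% → $0.00
Tablet $625.77: electronics → 8% + 2% surcharge = 10% → $62.577
Bottle of rosé $24.58: alcoholic beverages → 8.25% → $2.02785
Unrounded tax sum = $65.52255 → $65.52

$65.52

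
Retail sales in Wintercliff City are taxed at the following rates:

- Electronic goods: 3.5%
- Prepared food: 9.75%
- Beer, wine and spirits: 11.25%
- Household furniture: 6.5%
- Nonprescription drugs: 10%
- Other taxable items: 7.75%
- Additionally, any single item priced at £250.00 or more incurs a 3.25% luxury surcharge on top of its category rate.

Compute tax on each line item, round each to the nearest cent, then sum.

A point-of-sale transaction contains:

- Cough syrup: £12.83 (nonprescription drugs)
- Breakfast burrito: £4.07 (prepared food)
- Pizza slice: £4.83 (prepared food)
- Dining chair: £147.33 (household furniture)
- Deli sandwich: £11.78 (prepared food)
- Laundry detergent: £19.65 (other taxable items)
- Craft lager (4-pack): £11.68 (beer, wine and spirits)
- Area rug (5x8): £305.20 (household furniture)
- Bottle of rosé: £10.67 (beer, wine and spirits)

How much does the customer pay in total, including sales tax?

£574.71

Cough syrup £12.83: nonprescription drugs → 10% → £1.28
Breakfast burrito £4.07: prepared food → 9.75% → £0.40
Pizza slice £4.83: prepared food → 9.75% → £0.47
Dining chair £147.33: household furniture → 6.5% → £9.58
Deli sandwich £11.78: prepared food → 9.75% → £1.15
Laundry detergent £19.65: other taxable items → 7.75% → £1.52
Craft lager (4-pack) £11.68: beer, wine and spirits → 11.25% → £1.31
Area rug (5x8) £305.20: household furniture → 6.5% + 3.25% surcharge = 9.75% → £29.76
Bottle of rosé £10.67: beer, wine and spirits → 11.25% → £1.20
Subtotal = £528.04; tax = £46.67; total due = £574.71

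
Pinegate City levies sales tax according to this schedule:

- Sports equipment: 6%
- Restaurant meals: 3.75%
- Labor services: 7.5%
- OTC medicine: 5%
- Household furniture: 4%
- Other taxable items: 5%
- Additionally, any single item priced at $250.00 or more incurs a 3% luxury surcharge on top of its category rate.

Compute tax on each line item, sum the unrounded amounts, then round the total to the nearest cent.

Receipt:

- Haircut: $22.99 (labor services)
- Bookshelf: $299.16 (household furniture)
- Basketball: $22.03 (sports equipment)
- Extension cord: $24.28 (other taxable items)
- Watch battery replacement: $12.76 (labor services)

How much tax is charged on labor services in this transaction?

$2.68

Haircut $22.99: labor services → 7.5% → $1.72425
Watch battery replacement $12.76: labor services → 7.5% → $0.957
Tax on labor services: unrounded sum = $2.68125 → $2.68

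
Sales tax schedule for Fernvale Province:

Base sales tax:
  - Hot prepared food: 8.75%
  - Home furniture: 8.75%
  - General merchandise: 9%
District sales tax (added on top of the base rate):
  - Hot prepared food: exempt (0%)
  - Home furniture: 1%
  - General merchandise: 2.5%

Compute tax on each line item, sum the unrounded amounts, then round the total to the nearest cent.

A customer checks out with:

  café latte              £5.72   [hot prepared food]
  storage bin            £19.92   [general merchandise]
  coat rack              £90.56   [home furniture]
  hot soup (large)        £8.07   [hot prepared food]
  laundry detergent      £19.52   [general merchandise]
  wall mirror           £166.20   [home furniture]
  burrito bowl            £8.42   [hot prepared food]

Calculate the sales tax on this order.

£31.51

Café latte £5.72: hot prepared food → 8.75% + 0% district = 8.75% → £0.5005
Storage bin £19.92: general merchandise → 9% + 2.5% district = 11.5% → £2.2908
Coat rack £90.56: home furniture → 8.75% + 1% district = 9.75% → £8.8296
Hot soup (large) £8.07: hot prepared food → 8.75% + 0% district = 8.75% → £0.706125
Laundry detergent £19.52: general merchandise → 9% + 2.5% district = 11.5% → £2.2448
Wall mirror £166.20: home furniture → 8.75% + 1% district = 9.75% → £16.2045
Burrito bowl £8.42: hot prepared food → 8.75% + 0% district = 8.75% → £0.73675
Unrounded tax sum = £31.513075 → £31.51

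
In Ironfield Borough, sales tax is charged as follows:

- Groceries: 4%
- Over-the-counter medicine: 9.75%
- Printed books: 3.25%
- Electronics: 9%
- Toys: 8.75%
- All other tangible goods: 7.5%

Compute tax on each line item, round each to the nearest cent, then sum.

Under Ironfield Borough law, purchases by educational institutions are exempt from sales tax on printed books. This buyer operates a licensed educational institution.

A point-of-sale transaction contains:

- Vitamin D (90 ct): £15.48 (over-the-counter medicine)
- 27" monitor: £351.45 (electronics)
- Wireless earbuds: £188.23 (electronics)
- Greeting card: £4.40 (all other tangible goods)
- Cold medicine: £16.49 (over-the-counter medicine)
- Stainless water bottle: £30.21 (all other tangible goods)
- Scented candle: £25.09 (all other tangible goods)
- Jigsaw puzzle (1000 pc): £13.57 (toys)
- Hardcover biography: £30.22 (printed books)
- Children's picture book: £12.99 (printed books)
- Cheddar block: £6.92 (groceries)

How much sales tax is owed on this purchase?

Vitamin D (90 ct) £15.48: over-the-counter medicine → 9.75% → £1.51
27" monitor £351.45: electronics → 9% → £31.63
Wireless earbuds £188.23: electronics → 9% → £16.94
Greeting card £4.40: all other tangible goods → 7.5% → £0.33
Cold medicine £16.49: over-the-counter medicine → 9.75% → £1.61
Stainless water bottle £30.21: all other tangible goods → 7.5% → £2.27
Scented candle £25.09: all other tangible goods → 7.5% → £1.88
Jigsaw puzzle (1000 pc) £13.57: toys → 8.75% → £1.19
Hardcover biography £30.22: printed books, buyer-exempt → 0% → £0.00
Children's picture book £12.99: printed books, buyer-exempt → 0% → £0.00
Cheddar block £6.92: groceries → 4% → £0.28
Total tax = £1.51 + £31.63 + £16.94 + £0.33 + £1.61 + £2.27 + £1.88 + £1.19 + £0.28 = £57.64

£57.64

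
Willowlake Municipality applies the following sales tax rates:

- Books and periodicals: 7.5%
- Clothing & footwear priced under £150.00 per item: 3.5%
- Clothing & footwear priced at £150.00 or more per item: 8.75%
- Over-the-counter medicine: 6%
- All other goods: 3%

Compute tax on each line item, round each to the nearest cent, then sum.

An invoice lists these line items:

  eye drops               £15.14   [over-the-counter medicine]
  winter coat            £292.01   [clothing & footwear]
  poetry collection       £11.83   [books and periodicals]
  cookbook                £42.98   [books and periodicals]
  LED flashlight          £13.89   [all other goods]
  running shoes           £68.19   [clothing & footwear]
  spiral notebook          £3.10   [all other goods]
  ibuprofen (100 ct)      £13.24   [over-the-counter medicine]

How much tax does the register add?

£34.26

Eye drops £15.14: over-the-counter medicine → 6% → £0.91
Winter coat £292.01: clothing & footwear, £150.00 or more → 8.75% → £25.55
Poetry collection £11.83: books and periodicals → 7.5% → £0.89
Cookbook £42.98: books and periodicals → 7.5% → £3.22
LED flashlight £13.89: all other goods → 3% → £0.42
Running shoes £68.19: clothing & footwear, under £150.00 → 3.5% → £2.39
Spiral notebook £3.10: all other goods → 3% → £0.09
Ibuprofen (100 ct) £13.24: over-the-counter medicine → 6% → £0.79
Total tax = £0.91 + £25.55 + £0.89 + £3.22 + £0.42 + £2.39 + £0.09 + £0.79 = £34.26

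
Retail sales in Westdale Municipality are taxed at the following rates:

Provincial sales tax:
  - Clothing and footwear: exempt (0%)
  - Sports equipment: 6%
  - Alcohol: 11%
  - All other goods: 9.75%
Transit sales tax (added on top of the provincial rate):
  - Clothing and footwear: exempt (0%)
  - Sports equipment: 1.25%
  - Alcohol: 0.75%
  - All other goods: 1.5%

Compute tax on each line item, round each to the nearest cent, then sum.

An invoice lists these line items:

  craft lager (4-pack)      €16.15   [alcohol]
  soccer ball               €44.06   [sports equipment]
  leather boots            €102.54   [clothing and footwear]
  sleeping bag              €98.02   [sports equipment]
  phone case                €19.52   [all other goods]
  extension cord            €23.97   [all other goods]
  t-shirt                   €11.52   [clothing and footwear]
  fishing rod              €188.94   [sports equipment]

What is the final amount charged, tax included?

Craft lager (4-pack) €16.15: alcohol → 11% + 0.75% transit = 11.75% → €1.90
Soccer ball €44.06: sports equipment → 6% + 1.25% transit = 7.25% → €3.19
Leather boots €102.54: clothing and footwear → 0% + 0% transit = 0% → €0.00
Sleeping bag €98.02: sports equipment → 6% + 1.25% transit = 7.25% → €7.11
Phone case €19.52: all other goods → 9.75% + 1.5% transit = 11.25% → €2.20
Extension cord €23.97: all other goods → 9.75% + 1.5% transit = 11.25% → €2.70
T-shirt €11.52: clothing and footwear → 0% + 0% transit = 0% → €0.00
Fishing rod €188.94: sports equipment → 6% + 1.25% transit = 7.25% → €13.70
Subtotal = €504.72; tax = €30.80; total due = €535.52

€535.52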